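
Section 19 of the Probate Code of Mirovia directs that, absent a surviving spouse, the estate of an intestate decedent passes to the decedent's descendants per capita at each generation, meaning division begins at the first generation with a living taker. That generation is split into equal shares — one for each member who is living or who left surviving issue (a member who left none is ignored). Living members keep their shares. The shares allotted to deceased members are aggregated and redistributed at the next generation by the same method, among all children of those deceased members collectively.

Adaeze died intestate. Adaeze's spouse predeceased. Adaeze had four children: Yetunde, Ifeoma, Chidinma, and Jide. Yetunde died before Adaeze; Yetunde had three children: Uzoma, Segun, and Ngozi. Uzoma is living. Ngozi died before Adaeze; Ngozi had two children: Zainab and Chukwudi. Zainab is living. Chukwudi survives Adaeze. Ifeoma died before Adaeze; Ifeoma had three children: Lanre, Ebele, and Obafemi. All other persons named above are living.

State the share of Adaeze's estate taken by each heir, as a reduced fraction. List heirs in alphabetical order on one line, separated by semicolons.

There is no surviving spouse, so the entire estate passes to Adaeze's descendants per capita at each generation.
At generation 1 (Yetunde, Ifeoma, Chidinma, Jide) there are 4 shares of (1)/4 = 1/4 each.
Living: Chidinma and Jide — each takes 1/4.
Deceased: Yetunde and Ifeoma. Their combined 1/2 is pooled and carried to generation 2.
At generation 2 (Uzoma, Segun, Ngozi, Lanre, Ebele, Obafemi) there are 6 shares of (1/2)/6 = 1/12 each.
Living: Uzoma, Segun, Lanre, Ebele, and Obafemi — each takes 1/12.
Deceased: Ngozi. That 1/12 share is carried to generation 3.
At generation 3 (Zainab, Chukwudi) there are 2 shares of (1/12)/2 = 1/24 each.
Living: Zainab and Chukwudi — each takes 1/24.

Chidinma 1/4; Chukwudi 1/24; Ebele 1/12; Jide 1/4; Lanre 1/12; Obafemi 1/12; Segun 1/12; Uzoma 1/12; Zainab 1/24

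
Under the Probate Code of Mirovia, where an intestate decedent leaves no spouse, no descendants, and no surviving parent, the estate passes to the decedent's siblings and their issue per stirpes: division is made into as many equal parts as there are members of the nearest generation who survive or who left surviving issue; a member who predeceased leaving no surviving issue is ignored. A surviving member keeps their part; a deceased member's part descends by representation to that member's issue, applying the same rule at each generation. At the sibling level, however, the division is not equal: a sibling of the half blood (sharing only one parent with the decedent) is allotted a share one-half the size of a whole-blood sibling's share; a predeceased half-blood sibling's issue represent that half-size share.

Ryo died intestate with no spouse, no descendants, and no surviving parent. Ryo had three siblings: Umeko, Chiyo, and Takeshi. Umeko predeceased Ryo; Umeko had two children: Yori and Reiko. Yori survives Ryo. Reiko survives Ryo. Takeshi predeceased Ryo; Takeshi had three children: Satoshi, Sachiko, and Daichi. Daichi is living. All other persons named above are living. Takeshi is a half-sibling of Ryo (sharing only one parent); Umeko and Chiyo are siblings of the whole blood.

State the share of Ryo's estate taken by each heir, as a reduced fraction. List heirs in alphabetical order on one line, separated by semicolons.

No spouse, descendants, or parent survives, so the estate passes to Ryo's siblings per stirpes.
Half-blood siblings count for one-half the weight of whole-blood siblings at the initial division.
Dividing 1 in proportion to weights (total weight 5/2): Umeko (weight 1) → 2/5; Chiyo (weight 1) → 2/5; Takeshi (weight 1/2) → 1/5.
Umeko predeceased; the 2/5 allotted to Umeko's branch passes to Umeko's issue by representation.
The 2/5 is divided into 2 equal shares of 1/5 among Yori, Reiko.
Yori is living and takes 1/5.
Reiko is living and takes 1/5.
Chiyo is living and takes 2/5.
Takeshi predeceased; the 1/5 allotted to Takeshi's branch passes to Takeshi's issue by representation.
The 1/5 is divided into 3 equal shares of 1/15 among Satoshi, Sachiko, Daichi.
Satoshi is living and takes 1/15.
Sachiko is living and takes 1/15.
Daichi is living and takes 1/15.

Chiyo 2/5; Daichi 1/15; Reiko 1/5; Sachiko 1/15; Satoshi 1/15; Yori 1/5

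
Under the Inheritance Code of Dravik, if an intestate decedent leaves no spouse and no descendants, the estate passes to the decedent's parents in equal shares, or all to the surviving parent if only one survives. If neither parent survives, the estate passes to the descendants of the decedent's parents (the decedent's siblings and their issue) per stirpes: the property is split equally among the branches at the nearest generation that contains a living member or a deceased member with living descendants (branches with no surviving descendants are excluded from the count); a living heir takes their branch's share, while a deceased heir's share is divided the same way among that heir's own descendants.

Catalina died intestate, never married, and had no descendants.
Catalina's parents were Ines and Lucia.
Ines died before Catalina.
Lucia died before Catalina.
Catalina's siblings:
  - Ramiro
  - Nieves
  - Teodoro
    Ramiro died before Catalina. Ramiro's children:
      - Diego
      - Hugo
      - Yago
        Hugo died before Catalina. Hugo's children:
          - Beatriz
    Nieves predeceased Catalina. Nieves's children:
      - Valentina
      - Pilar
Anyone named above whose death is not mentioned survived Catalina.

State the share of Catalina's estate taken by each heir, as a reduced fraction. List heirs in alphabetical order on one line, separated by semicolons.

Beatriz 1/9; Diego 1/9; Pilar 1/6; Teodoro 1/3; Valentina 1/6; Yago 1/9

Neither parent survives and there are no descendants, so the estate passes to Catalina's siblings and their issue per stirpes.
The estate is divided into 3 equal shares of 1/3 among Ramiro, Nieves, Teodoro.
Ramiro predeceased; the 1/3 allotted to Ramiro's branch passes to Ramiro's issue by representation.
The 1/3 is divided into 3 equal shares of 1/9 among Diego, Hugo, Yago.
Diego is living and takes 1/9.
Hugo predeceased; the 1/9 allotted to Hugo's branch passes to Hugo's issue by representation.
Beatriz is the sole taker at this level and receives the full 1/9.
Yago is living and takes 1/9.
Nieves predeceased; the 1/3 allotted to Nieves's branch passes to Nieves's issue by representation.
The 1/3 is divided into 2 equal shares of 1/6 among Valentina, Pilar.
Valentina is living and takes 1/6.
Pilar is living and takes 1/6.
Teodoro is living and takes 1/3.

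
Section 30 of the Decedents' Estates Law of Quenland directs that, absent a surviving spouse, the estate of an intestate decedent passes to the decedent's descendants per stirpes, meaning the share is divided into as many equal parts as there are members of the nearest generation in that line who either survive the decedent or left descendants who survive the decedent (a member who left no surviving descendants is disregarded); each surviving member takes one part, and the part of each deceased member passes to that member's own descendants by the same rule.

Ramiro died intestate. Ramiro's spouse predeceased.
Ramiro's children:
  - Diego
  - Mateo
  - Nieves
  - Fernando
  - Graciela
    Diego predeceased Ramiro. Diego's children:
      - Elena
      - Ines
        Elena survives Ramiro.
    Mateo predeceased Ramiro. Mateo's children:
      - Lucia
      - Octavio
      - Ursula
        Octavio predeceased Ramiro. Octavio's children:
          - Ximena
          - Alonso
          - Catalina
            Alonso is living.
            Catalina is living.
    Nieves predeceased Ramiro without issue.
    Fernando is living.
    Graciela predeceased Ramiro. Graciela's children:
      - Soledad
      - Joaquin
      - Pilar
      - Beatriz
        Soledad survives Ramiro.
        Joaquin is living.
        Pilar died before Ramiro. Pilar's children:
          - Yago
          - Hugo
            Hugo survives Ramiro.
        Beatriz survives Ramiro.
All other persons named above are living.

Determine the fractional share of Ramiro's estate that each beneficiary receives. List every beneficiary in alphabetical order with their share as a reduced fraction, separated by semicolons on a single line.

Alonso 1/36; Beatriz 1/16; Catalina 1/36; Elena 1/8; Fernando 1/4; Hugo 1/32; Ines 1/8; Joaquin 1/16; Lucia 1/12; Soledad 1/16; Ursula 1/12; Ximena 1/36; Yago 1/32

There is no surviving spouse, so the entire estate passes to Ramiro's descendants per stirpes.
Nieves left no surviving issue, so that branch lapses and is disregarded.
The estate is divided into 4 equal shares of 1/4 among Diego, Mateo, Fernando, Graciela.
Diego predeceased; the 1/4 allotted to Diego's branch passes to Diego's issue by representation.
The 1/4 is divided into 2 equal shares of 1/8 among Elena, Ines.
Elena is living and takes 1/8.
Ines is living and takes 1/8.
Mateo predeceased; the 1/4 allotted to Mateo's branch passes to Mateo's issue by representation.
The 1/4 is divided into 3 equal shares of 1/12 among Lucia, Octavio, Ursula.
Lucia is living and takes 1/12.
Octavio predeceased; the 1/12 allotted to Octavio's branch passes to Octavio's issue by representation.
The 1/12 is divided into 3 equal shares of 1/36 among Ximena, Alonso, Catalina.
Ximena is living and takes 1/36.
Alonso is living and takes 1/36.
Catalina is living and takes 1/36.
Ursula is living and takes 1/12.
Fernando is living and takes 1/4.
Graciela predeceased; the 1/4 allotted to Graciela's branch passes to Graciela's issue by representation.
The 1/4 is divided into 4 equal shares of 1/16 among Soledad, Joaquin, Pilar, Beatriz.
Soledad is living and takes 1/16.
Joaquin is living and takes 1/16.
Pilar predeceased; the 1/16 allotted to Pilar's branch passes to Pilar's issue by representation.
The 1/16 is divided into 2 equal shares of 1/32 among Yago, Hugo.
Yago is living and takes 1/32.
Hugo is living and takes 1/32.
Beatriz is living and takes 1/16.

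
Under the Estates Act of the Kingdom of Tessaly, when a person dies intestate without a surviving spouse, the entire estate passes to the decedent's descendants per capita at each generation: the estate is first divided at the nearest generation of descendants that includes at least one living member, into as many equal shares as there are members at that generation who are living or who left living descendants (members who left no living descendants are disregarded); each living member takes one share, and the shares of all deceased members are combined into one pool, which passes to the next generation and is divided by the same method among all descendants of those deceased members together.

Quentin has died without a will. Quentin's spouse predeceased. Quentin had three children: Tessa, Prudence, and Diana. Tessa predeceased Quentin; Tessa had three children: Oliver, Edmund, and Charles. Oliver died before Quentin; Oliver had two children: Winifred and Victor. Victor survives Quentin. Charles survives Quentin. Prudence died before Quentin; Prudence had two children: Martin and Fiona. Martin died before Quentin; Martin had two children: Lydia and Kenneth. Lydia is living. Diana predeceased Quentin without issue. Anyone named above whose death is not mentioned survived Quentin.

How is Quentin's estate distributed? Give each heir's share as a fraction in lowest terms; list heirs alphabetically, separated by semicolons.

Charles 1/5; Edmund 1/5; Fiona 1/5; Kenneth 1/10; Lydia 1/10; Victor 1/10; Winifred 1/10

There is no surviving spouse, so the entire estate passes to Quentin's descendants per capita at each generation.
No one at generation 1 (Tessa, Prudence) is living; moving to the next generation.
At generation 2 (Oliver, Edmund, Charles, Martin, Fiona) there are 5 shares of (1)/5 = 1/5 each.
Living: Edmund, Charles, and Fiona — each takes 1/5.
Deceased: Oliver and Martin. Their combined 2/5 is pooled and carried to generation 3.
At generation 3 (Winifred, Victor, Lydia, Kenneth) there are 4 shares of (2/5)/4 = 1/10 each.
Living: Winifred, Victor, Lydia, and Kenneth — each takes 1/10.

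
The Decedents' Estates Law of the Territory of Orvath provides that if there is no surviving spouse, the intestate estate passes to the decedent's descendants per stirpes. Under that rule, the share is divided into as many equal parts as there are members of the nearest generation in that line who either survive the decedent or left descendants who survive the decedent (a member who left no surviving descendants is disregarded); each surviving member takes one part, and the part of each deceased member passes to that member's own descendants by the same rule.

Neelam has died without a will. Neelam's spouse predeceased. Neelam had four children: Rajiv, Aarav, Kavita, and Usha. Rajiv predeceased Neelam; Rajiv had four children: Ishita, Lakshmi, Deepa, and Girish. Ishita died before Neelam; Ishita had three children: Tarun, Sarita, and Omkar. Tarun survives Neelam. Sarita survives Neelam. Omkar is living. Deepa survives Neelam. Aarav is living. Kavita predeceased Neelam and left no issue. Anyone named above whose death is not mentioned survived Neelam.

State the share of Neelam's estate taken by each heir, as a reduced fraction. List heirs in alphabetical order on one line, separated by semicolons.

Aarav 1/3; Deepa 1/12; Girish 1/12; Lakshmi 1/12; Omkar 1/36; Sarita 1/36; Tarun 1/36; Usha 1/3

There is no surviving spouse, so the entire estate passes to Neelam's descendants per stirpes.
Kavita left no surviving issue, so that branch lapses and is disregarded.
The estate is divided into 3 equal shares of 1/3 among Rajiv, Aarav, Usha.
Rajiv predeceased; the 1/3 allotted to Rajiv's branch passes to Rajiv's issue by representation.
The 1/3 is divided into 4 equal shares of 1/12 among Ishita, Lakshmi, Deepa, Girish.
Ishita predeceased; the 1/12 allotted to Ishita's branch passes to Ishita's issue by representation.
The 1/12 is divided into 3 equal shares of 1/36 among Tarun, Sarita, Omkar.
Tarun is living and takes 1/36.
Sarita is living and takes 1/36.
Omkar is living and takes 1/36.
Lakshmi is living and takes 1/12.
Deepa is living and takes 1/12.
Girish is living and takes 1/12.
Aarav is living and takes 1/3.
Usha is living and takes 1/3.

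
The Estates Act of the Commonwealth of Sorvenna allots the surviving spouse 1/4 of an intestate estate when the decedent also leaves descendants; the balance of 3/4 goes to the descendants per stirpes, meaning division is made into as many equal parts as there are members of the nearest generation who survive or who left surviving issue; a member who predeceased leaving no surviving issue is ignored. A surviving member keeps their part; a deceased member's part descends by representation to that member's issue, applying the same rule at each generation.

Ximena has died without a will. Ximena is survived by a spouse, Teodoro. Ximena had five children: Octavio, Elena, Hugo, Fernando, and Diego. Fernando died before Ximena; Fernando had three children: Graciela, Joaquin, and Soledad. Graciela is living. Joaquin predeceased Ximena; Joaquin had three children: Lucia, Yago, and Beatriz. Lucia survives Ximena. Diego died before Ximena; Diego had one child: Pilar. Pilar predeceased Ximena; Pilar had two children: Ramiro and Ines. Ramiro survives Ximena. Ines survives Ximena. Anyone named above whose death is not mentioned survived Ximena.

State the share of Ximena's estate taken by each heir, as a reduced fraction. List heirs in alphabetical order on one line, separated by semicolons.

Beatriz 1/60; Elena 3/20; Graciela 1/20; Hugo 3/20; Ines 3/40; Lucia 1/60; Octavio 3/20; Ramiro 3/40; Soledad 1/20; Teodoro 1/4; Yago 1/60

Teodoro, as surviving spouse, takes 1/4.
The remaining 3/4 passes to Ximena's descendants per stirpes.
The 3/4 is divided into 5 equal shares of 3/20 among Octavio, Elena, Hugo, Fernando, Diego.
Octavio is living and takes 3/20.
Elena is living and takes 3/20.
Hugo is living and takes 3/20.
Fernando predeceased; the 3/20 allotted to Fernando's branch passes to Fernando's issue by representation.
The 3/20 is divided into 3 equal shares of 1/20 among Graciela, Joaquin, Soledad.
Graciela is living and takes 1/20.
Joaquin predeceased; the 1/20 allotted to Joaquin's branch passes to Joaquin's issue by representation.
The 1/20 is divided into 3 equal shares of 1/60 among Lucia, Yago, Beatriz.
Lucia is living and takes 1/60.
Yago is living and takes 1/60.
Beatriz is living and takes 1/60.
Soledad is living and takes 1/20.
Diego predeceased; the 3/20 allotted to Diego's branch passes to Diego's issue by representation.
Pilar's line is the sole branch at this level, so the full 3/20 passes to Pilar's issue by representation.
The 3/20 is divided into 2 equal shares of 3/40 among Ramiro, Ines.
Ramiro is living and takes 3/40.
Ines is living and takes 3/40.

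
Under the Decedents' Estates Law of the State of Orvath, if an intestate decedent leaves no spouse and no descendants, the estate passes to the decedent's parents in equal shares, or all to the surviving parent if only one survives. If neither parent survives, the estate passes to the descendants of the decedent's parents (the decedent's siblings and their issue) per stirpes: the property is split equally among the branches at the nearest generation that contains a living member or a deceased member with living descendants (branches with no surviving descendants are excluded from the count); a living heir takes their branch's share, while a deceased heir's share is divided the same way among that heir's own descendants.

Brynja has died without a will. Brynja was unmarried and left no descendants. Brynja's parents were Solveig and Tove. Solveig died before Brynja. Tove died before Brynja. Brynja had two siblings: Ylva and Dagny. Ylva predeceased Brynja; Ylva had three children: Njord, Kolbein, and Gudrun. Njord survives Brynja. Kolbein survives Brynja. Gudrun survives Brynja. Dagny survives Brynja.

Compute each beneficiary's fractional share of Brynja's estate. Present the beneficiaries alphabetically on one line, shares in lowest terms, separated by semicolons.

Dagny 1/2; Gudrun 1/6; Kolbein 1/6; Njord 1/6

Neither parent survives and there are no descendants, so the estate passes to Brynja's siblings and their issue per stirpes.
The estate is divided into 2 equal shares of 1/2 among Ylva, Dagny.
Ylva predeceased; the 1/2 allotted to Ylva's branch passes to Ylva's issue by representation.
The 1/2 is divided into 3 equal shares of 1/6 among Njord, Kolbein, Gudrun.
Njord is living and takes 1/6.
Kolbein is living and takes 1/6.
Gudrun is living and takes 1/6.
Dagny is living and takes 1/2.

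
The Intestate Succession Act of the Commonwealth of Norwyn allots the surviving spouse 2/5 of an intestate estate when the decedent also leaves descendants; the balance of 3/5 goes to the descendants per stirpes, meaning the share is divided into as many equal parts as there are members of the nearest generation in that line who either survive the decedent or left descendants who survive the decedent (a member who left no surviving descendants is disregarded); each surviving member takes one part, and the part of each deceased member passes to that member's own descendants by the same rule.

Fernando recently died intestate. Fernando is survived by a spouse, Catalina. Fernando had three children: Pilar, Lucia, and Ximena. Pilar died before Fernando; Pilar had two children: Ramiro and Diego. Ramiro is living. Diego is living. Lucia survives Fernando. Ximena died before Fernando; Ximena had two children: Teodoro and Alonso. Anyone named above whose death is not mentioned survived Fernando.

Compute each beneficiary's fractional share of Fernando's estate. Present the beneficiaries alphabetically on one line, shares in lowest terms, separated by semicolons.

Catalina, as surviving spouse, takes 2/5.
The remaining 3/5 passes to Fernando's descendants per stirpes.
The 3/5 is divided into 3 equal shares of 1/5 among Pilar, Lucia, Ximena.
Pilar predeceased; the 1/5 allotted to Pilar's branch passes to Pilar's issue by representation.
The 1/5 is divided into 2 equal shares of 1/10 among Ramiro, Diego.
Ramiro is living and takes 1/10.
Diego is living and takes 1/10.
Lucia is living and takes 1/5.
Ximena predeceased; the 1/5 allotted to Ximena's branch passes to Ximena's issue by representation.
The 1/5 is divided into 2 equal shares of 1/10 among Teodoro, Alonso.
Teodoro is living and takes 1/10.
Alonso is living and takes 1/10.

Alonso 1/10; Catalina 2/5; Diego 1/10; Lucia 1/5; Ramiro 1/10; Teodoro 1/10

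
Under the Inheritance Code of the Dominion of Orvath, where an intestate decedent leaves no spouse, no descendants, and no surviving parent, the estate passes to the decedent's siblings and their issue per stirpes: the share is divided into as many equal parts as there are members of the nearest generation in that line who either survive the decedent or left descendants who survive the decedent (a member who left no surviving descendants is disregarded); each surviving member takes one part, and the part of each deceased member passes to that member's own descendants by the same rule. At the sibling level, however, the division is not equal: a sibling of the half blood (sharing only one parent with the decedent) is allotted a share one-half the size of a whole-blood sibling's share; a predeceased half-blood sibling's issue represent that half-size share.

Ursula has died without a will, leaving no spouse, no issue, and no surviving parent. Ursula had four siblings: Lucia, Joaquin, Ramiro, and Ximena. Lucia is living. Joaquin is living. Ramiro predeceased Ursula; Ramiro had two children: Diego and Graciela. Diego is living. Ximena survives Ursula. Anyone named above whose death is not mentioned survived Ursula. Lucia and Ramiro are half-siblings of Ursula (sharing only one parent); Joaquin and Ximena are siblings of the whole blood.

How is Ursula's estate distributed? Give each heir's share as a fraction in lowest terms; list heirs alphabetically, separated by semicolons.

Diego 1/12; Graciela 1/12; Joaquin 1/3; Lucia 1/6; Ximena 1/3

No spouse, descendants, or parent survives, so the estate passes to Ursula's siblings per stirpes.
Half-blood siblings count for one-half the weight of whole-blood siblings at the initial division.
Dividing 1 in proportion to weights (total weight 3): Lucia (weight 1/2) → 1/6; Joaquin (weight 1) → 1/3; Ramiro (weight 1/2) → 1/6; Ximena (weight 1) → 1/3.
Lucia is living and takes 1/6.
Joaquin is living and takes 1/3.
Ramiro predeceased; the 1/6 allotted to Ramiro's branch passes to Ramiro's issue by representation.
The 1/6 is divided into 2 equal shares of 1/12 among Diego, Graciela.
Diego is living and takes 1/12.
Graciela is living and takes 1/12.
Ximena is living and takes 1/3.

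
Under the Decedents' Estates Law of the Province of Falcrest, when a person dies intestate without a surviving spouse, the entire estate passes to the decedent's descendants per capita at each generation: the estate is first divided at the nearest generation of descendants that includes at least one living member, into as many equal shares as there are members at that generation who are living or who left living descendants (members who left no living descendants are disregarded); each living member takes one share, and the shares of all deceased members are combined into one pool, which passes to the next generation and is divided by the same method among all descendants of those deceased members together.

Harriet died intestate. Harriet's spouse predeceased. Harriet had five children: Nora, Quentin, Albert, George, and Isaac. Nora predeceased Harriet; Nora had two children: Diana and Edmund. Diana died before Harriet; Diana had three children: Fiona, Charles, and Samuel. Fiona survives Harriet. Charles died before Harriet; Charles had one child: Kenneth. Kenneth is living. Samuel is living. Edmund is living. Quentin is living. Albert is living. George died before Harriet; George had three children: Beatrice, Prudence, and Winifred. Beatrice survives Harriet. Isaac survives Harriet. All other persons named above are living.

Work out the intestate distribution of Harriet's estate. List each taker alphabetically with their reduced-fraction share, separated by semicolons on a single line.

Albert 1/5; Beatrice 2/25; Edmund 2/25; Fiona 2/75; Isaac 1/5; Kenneth 2/75; Prudence 2/25; Quentin 1/5; Samuel 2/75; Winifred 2/25

There is no surviving spouse, so the entire estate passes to Harriet's descendants per capita at each generation.
At generation 1 (Nora, Quentin, Albert, George, Isaac) there are 5 shares of (1)/5 = 1/5 each.
Living: Quentin, Albert, and Isaac — each takes 1/5.
Deceased: Nora and George. Their combined 2/5 is pooled and carried to generation 2.
At generation 2 (Diana, Edmund, Beatrice, Prudence, Winifred) there are 5 shares of (2/5)/5 = 2/25 each.
Living: Edmund, Beatrice, Prudence, and Winifred — each takes 2/25.
Deceased: Diana. That 2/25 share is carried to generation 3.
At generation 3 (Fiona, Charles, Samuel) there are 3 shares of (2/25)/3 = 2/75 each.
Living: Fiona and Samuel — each takes 2/75.
Deceased: Charles. That 2/75 share is carried to generation 4.
At generation 4 (Kenneth) there are 1 shares of (2/75)/1 = 2/75 each.
Living: Kenneth — each takes 2/75.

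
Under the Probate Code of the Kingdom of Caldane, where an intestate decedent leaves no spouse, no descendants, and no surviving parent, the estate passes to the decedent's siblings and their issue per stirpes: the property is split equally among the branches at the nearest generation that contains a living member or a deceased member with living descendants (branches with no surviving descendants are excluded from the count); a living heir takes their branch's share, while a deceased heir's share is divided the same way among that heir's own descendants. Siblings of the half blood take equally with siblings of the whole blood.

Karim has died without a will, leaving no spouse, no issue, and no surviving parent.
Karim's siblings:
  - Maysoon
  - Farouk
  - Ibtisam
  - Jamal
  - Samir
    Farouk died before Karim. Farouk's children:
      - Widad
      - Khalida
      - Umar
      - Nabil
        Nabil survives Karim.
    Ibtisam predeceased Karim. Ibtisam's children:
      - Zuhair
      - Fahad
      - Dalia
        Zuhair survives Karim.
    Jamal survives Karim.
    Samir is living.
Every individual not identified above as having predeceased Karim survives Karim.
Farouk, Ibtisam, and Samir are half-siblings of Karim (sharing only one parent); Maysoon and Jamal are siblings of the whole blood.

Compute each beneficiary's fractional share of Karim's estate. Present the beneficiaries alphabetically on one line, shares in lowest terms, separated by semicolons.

No spouse, descendants, or parent survives, so the estate passes to Karim's siblings per stirpes.
Half-blood and whole-blood siblings take equally under the stated rule.
The estate is divided into 5 equal shares of 1/5 among Maysoon, Farouk, Ibtisam, Jamal, Samir.
Maysoon is living and takes 1/5.
Farouk predeceased; the 1/5 allotted to Farouk's branch passes to Farouk's issue by representation.
The 1/5 is divided into 4 equal shares of 1/20 among Widad, Khalida, Umar, Nabil.
Widad is living and takes 1/20.
Khalida is living and takes 1/20.
Umar is living and takes 1/20.
Nabil is living and takes 1/20.
Ibtisam predeceased; the 1/5 allotted to Ibtisam's branch passes to Ibtisam's issue by representation.
The 1/5 is divided into 3 equal shares of 1/15 among Zuhair, Fahad, Dalia.
Zuhair is living and takes 1/15.
Fahad is living and takes 1/15.
Dalia is living and takes 1/15.
Jamal is living and takes 1/5.
Samir is living and takes 1/5.

Dalia 1/15; Fahad 1/15; Jamal 1/5; Khalida 1/20; Maysoon 1/5; Nabil 1/20; Samir 1/5; Umar 1/20; Widad 1/20; Zuhair 1/15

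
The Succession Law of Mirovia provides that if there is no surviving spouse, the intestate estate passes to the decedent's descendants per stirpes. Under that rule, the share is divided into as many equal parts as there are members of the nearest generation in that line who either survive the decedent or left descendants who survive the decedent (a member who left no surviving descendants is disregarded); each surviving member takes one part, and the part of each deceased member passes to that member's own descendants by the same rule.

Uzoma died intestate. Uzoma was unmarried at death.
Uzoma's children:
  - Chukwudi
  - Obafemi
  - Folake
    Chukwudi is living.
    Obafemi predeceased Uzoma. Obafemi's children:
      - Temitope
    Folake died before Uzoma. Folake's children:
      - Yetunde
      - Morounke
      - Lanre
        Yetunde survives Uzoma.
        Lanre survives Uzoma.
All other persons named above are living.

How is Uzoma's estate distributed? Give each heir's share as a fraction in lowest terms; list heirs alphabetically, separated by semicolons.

There is no surviving spouse, so the entire estate passes to Uzoma's descendants per stirpes.
The estate is divided into 3 equal shares of 1/3 among Chukwudi, Obafemi, Folake.
Chukwudi is living and takes 1/3.
Obafemi predeceased; the 1/3 allotted to Obafemi's branch passes to Obafemi's issue by representation.
Temitope is the sole taker at this level and receives the full 1/3.
Folake predeceased; the 1/3 allotted to Folake's branch passes to Folake's issue by representation.
The 1/3 is divided into 3 equal shares of 1/9 among Yetunde, Morounke, Lanre.
Yetunde is living and takes 1/9.
Morounke is living and takes 1/9.
Lanre is living and takes 1/9.

Chukwudi 1/3; Lanre 1/9; Morounke 1/9; Temitope 1/3; Yetunde 1/9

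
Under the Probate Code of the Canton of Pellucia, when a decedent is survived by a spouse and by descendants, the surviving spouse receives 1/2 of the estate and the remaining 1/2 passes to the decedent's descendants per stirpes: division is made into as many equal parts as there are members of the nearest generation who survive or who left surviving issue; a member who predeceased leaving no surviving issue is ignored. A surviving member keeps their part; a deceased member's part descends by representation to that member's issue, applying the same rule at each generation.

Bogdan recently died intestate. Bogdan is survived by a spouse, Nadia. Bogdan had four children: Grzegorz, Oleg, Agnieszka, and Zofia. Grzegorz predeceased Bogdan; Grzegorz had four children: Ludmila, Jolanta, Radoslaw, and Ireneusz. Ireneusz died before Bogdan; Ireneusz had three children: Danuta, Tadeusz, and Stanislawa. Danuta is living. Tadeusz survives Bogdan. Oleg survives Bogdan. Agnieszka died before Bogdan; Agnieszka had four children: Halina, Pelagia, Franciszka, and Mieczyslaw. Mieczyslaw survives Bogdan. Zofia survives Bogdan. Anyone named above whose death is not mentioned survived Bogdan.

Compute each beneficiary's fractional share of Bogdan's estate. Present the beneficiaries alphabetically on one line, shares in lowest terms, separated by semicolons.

Danuta 1/96; Franciszka 1/32; Halina 1/32; Jolanta 1/32; Ludmila 1/32; Mieczyslaw 1/32; Nadia 1/2; Oleg 1/8; Pelagia 1/32; Radoslaw 1/32; Stanislawa 1/96; Tadeusz 1/96; Zofia 1/8

Nadia, as surviving spouse, takes 1/2.
The remaining 1/2 passes to Bogdan's descendants per stirpes.
The 1/2 is divided into 4 equal shares of 1/8 among Grzegorz, Oleg, Agnieszka, Zofia.
Grzegorz predeceased; the 1/8 allotted to Grzegorz's branch passes to Grzegorz's issue by representation.
The 1/8 is divided into 4 equal shares of 1/32 among Ludmila, Jolanta, Radoslaw, Ireneusz.
Ludmila is living and takes 1/32.
Jolanta is living and takes 1/32.
Radoslaw is living and takes 1/32.
Ireneusz predeceased; the 1/32 allotted to Ireneusz's branch passes to Ireneusz's issue by representation.
The 1/32 is divided into 3 equal shares of 1/96 among Danuta, Tadeusz, Stanislawa.
Danuta is living and takes 1/96.
Tadeusz is living and takes 1/96.
Stanislawa is living and takes 1/96.
Oleg is living and takes 1/8.
Agnieszka predeceased; the 1/8 allotted to Agnieszka's branch passes to Agnieszka's issue by representation.
The 1/8 is divided into 4 equal shares of 1/32 among Halina, Pelagia, Franciszka, Mieczyslaw.
Halina is living and takes 1/32.
Pelagia is living and takes 1/32.
Franciszka is living and takes 1/32.
Mieczyslaw is living and takes 1/32.
Zofia is living and takes 1/8.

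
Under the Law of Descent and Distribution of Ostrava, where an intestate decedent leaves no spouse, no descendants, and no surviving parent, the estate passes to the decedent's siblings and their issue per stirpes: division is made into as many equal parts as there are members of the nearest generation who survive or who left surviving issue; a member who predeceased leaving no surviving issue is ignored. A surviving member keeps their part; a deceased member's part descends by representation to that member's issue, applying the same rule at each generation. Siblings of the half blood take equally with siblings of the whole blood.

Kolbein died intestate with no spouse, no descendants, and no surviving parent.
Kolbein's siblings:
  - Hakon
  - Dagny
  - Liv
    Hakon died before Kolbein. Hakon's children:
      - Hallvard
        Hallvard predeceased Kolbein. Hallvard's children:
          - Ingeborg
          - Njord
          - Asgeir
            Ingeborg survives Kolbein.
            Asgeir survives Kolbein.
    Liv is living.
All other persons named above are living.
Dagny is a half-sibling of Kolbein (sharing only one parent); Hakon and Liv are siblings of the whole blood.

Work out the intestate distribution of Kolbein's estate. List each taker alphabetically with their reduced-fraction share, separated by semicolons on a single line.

No spouse, descendants, or parent survives, so the estate passes to Kolbein's siblings per stirpes.
Half-blood and whole-blood siblings take equally under the stated rule.
The estate is divided into 3 equal shares of 1/3 among Hakon, Dagny, Liv.
Hakon predeceased; the 1/3 allotted to Hakon's branch passes to Hakon's issue by representation.
Hallvard's line is the sole branch at this level, so the full 1/3 passes to Hallvard's issue by representation.
The 1/3 is divided into 3 equal shares of 1/9 among Ingeborg, Njord, Asgeir.
Ingeborg is living and takes 1/9.
Njord is living and takes 1/9.
Asgeir is living and takes 1/9.
Dagny is living and takes 1/3.
Liv is living and takes 1/3.

Asgeir 1/9; Dagny 1/3; Ingeborg 1/9; Liv 1/3; Njord 1/9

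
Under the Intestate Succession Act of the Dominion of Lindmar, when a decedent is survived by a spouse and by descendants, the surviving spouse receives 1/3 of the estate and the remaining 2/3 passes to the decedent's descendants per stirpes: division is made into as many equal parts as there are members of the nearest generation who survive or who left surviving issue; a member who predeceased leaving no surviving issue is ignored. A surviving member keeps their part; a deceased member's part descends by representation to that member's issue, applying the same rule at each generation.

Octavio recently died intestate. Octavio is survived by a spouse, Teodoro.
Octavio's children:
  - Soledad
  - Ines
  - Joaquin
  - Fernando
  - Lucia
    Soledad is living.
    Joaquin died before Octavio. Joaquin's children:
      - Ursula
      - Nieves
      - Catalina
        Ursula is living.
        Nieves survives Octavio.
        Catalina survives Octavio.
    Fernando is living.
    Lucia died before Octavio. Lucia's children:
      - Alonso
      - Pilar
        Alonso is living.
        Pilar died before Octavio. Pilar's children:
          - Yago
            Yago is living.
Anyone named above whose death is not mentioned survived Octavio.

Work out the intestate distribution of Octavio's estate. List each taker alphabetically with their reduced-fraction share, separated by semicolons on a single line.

Alonso 1/15; Catalina 2/45; Fernando 2/15; Ines 2/15; Nieves 2/45; Soledad 2/15; Teodoro 1/3; Ursula 2/45; Yago 1/15

Teodoro, as surviving spouse, takes 1/3.
The remaining 2/3 passes to Octavio's descendants per stirpes.
The 2/3 is divided into 5 equal shares of 2/15 among Soledad, Ines, Joaquin, Fernando, Lucia.
Soledad is living and takes 2/15.
Ines is living and takes 2/15.
Joaquin predeceased; the 2/15 allotted to Joaquin's branch passes to Joaquin's issue by representation.
The 2/15 is divided into 3 equal shares of 2/45 among Ursula, Nieves, Catalina.
Ursula is living and takes 2/45.
Nieves is living and takes 2/45.
Catalina is living and takes 2/45.
Fernando is living and takes 2/15.
Lucia predeceased; the 2/15 allotted to Lucia's branch passes to Lucia's issue by representation.
The 2/15 is divided into 2 equal shares of 1/15 among Alonso, Pilar.
Alonso is living and takes 1/15.
Pilar predeceased; the 1/15 allotted to Pilar's branch passes to Pilar's issue by representation.
Yago is the sole taker at this level and receives the full 1/15.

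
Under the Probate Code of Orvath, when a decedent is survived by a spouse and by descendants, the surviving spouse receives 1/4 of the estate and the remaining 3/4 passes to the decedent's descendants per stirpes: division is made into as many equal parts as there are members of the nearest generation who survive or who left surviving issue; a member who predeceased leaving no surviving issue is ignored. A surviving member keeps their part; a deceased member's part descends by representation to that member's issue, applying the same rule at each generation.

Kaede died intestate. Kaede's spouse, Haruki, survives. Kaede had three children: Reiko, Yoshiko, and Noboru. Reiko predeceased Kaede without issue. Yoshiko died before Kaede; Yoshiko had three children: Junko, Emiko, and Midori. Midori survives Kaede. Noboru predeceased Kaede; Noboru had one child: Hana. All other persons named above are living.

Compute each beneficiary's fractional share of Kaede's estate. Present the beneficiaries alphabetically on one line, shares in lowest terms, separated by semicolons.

Haruki, as surviving spouse, takes 1/4.
The remaining 3/4 passes to Kaede's descendants per stirpes.
Reiko left no surviving issue, so that branch lapses and is disregarded.
The 3/4 is divided into 2 equal shares of 3/8 among Yoshiko, Noboru.
Yoshiko predeceased; the 3/8 allotted to Yoshiko's branch passes to Yoshiko's issue by representation.
The 3/8 is divided into 3 equal shares of 1/8 among Junko, Emiko, Midori.
Junko is living and takes 1/8.
Emiko is living and takes 1/8.
Midori is living and takes 1/8.
Noboru predeceased; the 3/8 allotted to Noboru's branch passes to Noboru's issue by representation.
Hana is the sole taker at this level and receives the full 3/8.

Emiko 1/8; Hana 3/8; Haruki 1/4; Junko 1/8; Midori 1/8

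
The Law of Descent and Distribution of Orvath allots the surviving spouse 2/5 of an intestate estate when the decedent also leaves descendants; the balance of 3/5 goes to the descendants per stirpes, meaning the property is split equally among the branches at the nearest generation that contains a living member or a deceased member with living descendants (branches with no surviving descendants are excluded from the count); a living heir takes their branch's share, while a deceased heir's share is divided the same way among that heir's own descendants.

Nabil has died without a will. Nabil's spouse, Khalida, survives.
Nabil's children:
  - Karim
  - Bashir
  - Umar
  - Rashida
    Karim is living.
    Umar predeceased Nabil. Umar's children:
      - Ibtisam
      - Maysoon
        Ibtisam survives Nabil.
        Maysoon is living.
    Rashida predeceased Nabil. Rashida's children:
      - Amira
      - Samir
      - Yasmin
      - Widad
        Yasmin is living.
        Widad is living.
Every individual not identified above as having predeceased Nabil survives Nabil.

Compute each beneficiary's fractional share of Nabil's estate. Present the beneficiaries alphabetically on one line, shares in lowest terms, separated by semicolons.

Khalida, as surviving spouse, takes 2/5.
The remaining 3/5 passes to Nabil's descendants per stirpes.
The 3/5 is divided into 4 equal shares of 3/20 among Karim, Bashir, Umar, Rashida.
Karim is living and takes 3/20.
Bashir is living and takes 3/20.
Umar predeceased; the 3/20 allotted to Umar's branch passes to Umar's issue by representation.
The 3/20 is divided into 2 equal shares of 3/40 among Ibtisam, Maysoon.
Ibtisam is living and takes 3/40.
Maysoon is living and takes 3/40.
Rashida predeceased; the 3/20 allotted to Rashida's branch passes to Rashida's issue by representation.
The 3/20 is divided into 4 equal shares of 3/80 among Amira, Samir, Yasmin, Widad.
Amira is living and takes 3/80.
Samir is living and takes 3/80.
Yasmin is living and takes 3/80.
Widad is living and takes 3/80.

Amira 3/80; Bashir 3/20; Ibtisam 3/40; Karim 3/20; Khalida 2/5; Maysoon 3/40; Samir 3/80; Widad 3/80; Yasmin 3/80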